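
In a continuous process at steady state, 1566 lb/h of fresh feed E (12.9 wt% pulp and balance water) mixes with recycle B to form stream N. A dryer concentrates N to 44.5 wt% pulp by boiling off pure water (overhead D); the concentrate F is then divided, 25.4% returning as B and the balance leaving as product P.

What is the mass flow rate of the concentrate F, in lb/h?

Overall pulp balance (none leaves overhead): pulp in fresh feed = pulp in product, i.e. 1566×0.129 = (1−0.254)·F·0.445.
F = 202.01/(0.445×0.746) = 608.53 lb/h.

608.5 lb/h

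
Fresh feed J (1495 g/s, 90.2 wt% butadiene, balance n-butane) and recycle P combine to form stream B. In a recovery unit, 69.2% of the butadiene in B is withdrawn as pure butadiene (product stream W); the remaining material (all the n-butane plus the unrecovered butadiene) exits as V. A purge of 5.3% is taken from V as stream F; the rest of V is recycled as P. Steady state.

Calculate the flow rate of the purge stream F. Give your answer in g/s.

177.6 g/s

n-butane enters only via J and leaves only via the purge: 1495×0.098 = 0.053×(n-butane in V), and the recovery unit passes all n-butane, so n-butane in B = n-butane in V = 2764.3 g/s.
butadiene in B: m_A = 1495×0.902 + (1−0.053)·(1−0.692)·m_A, so m_A = 1348.5/0.7083 = 1903.8 g/s.
V = (1−0.692)×1903.8 + 2764.3 = 3350.7 g/s.
Purge F = 0.053×3350.7 = 177.59 g/s.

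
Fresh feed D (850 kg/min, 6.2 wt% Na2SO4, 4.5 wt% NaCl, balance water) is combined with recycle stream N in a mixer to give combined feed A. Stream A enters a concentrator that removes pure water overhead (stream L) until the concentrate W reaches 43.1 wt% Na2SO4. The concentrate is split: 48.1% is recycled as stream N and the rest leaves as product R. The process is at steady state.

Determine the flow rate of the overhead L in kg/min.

Overall Na2SO4 balance (none leaves overhead): Na2SO4 in fresh feed = Na2SO4 in product, i.e. 850×0.062 = (1−0.481)·W·0.431.
W = 52.7/(0.431×0.519) = 235.59 kg/min.
Recycle N = 0.481×235.59 = 113.32 kg/min.
Combined feed A = 850 + 113.32 = 963.32 kg/min.
Overhead L = A − W = 963.32 − 235.59 = 727.73 kg/min.

727.7 kg/min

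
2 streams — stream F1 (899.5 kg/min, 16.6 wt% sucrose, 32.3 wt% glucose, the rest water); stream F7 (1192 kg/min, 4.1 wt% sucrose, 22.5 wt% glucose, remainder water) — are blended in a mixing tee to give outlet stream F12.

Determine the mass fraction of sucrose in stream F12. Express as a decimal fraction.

0.0948

Total flow out = 899.5 + 1192 = 2091.5 kg/min.
sucrose in = 899.5×0.166 + 1192×0.041 = 198.19 kg/min.
sucrose mass fraction in F12 = 198.19/2091.5 = 0.0948.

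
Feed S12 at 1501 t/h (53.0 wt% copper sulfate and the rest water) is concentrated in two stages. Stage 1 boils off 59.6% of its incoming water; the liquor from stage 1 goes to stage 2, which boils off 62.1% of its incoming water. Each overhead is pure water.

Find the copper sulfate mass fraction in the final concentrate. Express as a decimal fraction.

0.8805

water in feed = 1501×0.470 = 705.47 t/h.
After stage 1: water left = (1−0.596)×705.47 = 285.01; stream total = 1080.5 t/h.
After stage 2: water left = (1−0.621)×285.01 = 108.02; final concentrate = 903.55 t/h.
copper sulfate fraction = 795.53/903.55 = 0.8805.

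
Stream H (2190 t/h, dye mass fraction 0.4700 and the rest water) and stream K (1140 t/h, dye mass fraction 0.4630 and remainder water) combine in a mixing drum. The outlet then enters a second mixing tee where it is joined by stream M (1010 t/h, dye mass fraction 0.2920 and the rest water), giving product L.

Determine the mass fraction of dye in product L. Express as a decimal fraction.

0.4267

Overall, product flow = 4340 t/h.
dye in = 2190×0.470 + 1140×0.463 + 1010×0.292 = 1852 t/h.
dye fraction in L = 0.4267.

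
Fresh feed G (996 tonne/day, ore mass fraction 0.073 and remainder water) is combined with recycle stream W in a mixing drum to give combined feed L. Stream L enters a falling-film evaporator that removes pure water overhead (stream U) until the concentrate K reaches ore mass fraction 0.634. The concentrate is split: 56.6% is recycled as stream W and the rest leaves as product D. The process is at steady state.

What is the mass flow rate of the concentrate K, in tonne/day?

264.2 tonne/day

Overall ore balance (none leaves overhead): ore in fresh feed = ore in product, i.e. 996×0.073 = (1−0.566)·K·0.634.
K = 72.708/(0.634×0.434) = 264.24 tonne/day.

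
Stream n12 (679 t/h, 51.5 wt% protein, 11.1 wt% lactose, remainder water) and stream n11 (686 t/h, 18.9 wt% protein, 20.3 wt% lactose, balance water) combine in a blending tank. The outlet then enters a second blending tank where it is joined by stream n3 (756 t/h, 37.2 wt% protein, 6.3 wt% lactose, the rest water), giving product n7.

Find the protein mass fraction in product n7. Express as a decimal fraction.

Overall, product flow = 2121 t/h.
protein in = 679×0.515 + 686×0.189 + 756×0.372 = 760.57 t/h.
protein fraction in n7 = 0.359.

0.359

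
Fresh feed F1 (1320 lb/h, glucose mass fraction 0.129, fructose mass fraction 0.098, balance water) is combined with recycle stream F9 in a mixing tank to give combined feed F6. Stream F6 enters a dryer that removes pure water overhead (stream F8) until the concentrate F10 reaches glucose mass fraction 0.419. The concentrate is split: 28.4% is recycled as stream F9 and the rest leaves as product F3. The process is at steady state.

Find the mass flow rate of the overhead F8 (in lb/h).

Overall glucose balance (none leaves overhead): glucose in fresh feed = glucose in product, i.e. 1320×0.129 = (1−0.284)·F10·0.419.
F10 = 170.28/(0.419×0.716) = 567.59 lb/h.
Recycle F9 = 0.284×567.59 = 161.2 lb/h.
Combined feed F6 = 1320 + 161.2 = 1481.2 lb/h.
Overhead F8 = F6 − F10 = 1481.2 − 567.59 = 913.6 lb/h.

913.6 lb/h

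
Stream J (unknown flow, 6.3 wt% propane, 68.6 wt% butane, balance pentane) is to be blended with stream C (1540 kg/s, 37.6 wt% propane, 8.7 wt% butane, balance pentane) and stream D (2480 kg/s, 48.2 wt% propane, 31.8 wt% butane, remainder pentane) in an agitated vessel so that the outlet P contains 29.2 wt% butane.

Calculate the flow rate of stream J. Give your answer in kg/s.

637.6 kg/s

Let J be the unknown flow. Total out = 4020 + J.
butane balance: 922.62 + 0.686·J = 0.292·(4020 + J)
(0.686 − 0.292)·J = 0.292×4020 − 922.62 = 251.22
J = 251.22 / 0.394 = 637.61 kg/s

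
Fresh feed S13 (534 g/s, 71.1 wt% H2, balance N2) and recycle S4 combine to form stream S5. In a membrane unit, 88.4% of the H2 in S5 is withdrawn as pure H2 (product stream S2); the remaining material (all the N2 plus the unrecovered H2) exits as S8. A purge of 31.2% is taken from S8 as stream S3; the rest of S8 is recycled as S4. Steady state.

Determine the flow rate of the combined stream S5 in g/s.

N2 enters only via S13 and leaves only via the purge: 534×0.289 = 0.312×(N2 in S8), and the membrane unit passes all N2, so N2 in S5 = N2 in S8 = 494.63 g/s.
H2 in S5: m_A = 534×0.711 + (1−0.312)·(1−0.884)·m_A, so m_A = 379.67/0.9202 = 412.6 g/s.
S5 = 412.6 + 494.63 = 907.24 g/s.

907.2 g/s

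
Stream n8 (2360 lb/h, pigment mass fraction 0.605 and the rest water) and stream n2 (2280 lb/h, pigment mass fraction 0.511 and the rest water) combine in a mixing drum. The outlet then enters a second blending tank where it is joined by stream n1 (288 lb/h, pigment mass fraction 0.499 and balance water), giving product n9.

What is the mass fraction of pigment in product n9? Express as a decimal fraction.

0.555

Overall, product flow = 4928 lb/h.
pigment in = 2360×0.605 + 2280×0.511 + 288×0.499 = 2736.6 lb/h.
pigment fraction in n9 = 0.555.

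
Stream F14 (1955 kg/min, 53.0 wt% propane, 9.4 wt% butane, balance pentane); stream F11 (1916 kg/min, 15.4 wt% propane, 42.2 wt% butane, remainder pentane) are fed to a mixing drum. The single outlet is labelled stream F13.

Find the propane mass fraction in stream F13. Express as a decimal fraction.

Total flow out = 1955 + 1916 = 3871 kg/min.
propane in = 1955×0.530 + 1916×0.154 = 1331.2 kg/min.
propane mass fraction in F13 = 1331.2/3871 = 0.3439.

0.3439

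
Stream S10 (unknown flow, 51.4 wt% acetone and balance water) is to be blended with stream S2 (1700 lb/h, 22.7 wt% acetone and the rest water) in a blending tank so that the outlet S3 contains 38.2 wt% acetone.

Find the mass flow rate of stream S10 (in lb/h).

1996 lb/h

Let S10 be the unknown flow. Total out = 1700 + S10.
acetone balance: 385.9 + 0.514·S10 = 0.382·(1700 + S10)
(0.514 − 0.382)·S10 = 0.382×1700 − 385.9 = 263.5
S10 = 263.5 / 0.132 = 1996.2 lb/h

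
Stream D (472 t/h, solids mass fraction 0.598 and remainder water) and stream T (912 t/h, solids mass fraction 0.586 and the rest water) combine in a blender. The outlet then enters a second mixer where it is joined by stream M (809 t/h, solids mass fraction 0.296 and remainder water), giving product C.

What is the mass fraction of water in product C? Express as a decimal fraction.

Overall, product flow = 2193 t/h.
water in = 472×0.402 + 912×0.414 + 809×0.704 = 1136.8 t/h.
water fraction in C = 0.518.

0.518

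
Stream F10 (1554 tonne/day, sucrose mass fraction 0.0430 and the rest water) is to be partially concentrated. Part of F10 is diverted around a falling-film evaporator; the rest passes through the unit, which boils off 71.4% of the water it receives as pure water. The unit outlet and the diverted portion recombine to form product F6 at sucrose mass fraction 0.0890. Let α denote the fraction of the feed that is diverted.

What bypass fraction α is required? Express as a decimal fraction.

0.244

All 1554×0.043 = 66.822 tonne/day of sucrose reaches F6, so F6 = 66.822/0.089 = 750.81 tonne/day and vapour = 803.19 tonne/day.
The evaporator receives (1−α)·1554 of feed at 0.957 water and removes 0.714 of that water:
0.714×0.957×(1−α)×1554 = 803.19
(1−α) = 803.19/1061.8 = 0.7564;  α = 0.2436.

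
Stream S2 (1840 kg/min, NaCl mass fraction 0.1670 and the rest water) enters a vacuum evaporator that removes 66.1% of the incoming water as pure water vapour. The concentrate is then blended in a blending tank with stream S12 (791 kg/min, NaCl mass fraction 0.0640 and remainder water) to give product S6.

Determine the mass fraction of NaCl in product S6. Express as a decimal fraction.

0.2212

Vapour removed = 0.661×0.833×1840 = 1013.1 kg/min; concentrate = 826.87 kg/min.
NaCl reaching the mixer = 307.28 (from concentrate) + 791×0.064 = 357.9 kg/min.
Product flow = 826.87 + 791 = 1617.9 kg/min; NaCl fraction = 0.2212.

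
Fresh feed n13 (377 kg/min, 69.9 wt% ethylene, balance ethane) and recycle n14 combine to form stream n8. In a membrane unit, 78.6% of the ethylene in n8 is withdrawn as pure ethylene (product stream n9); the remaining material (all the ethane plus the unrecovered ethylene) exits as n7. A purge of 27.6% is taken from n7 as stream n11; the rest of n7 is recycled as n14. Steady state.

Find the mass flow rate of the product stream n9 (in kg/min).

245.1 kg/min

ethylene in n8: m_A = 377×0.699 + (1−0.276)·(1−0.786)·m_A, so m_A = 263.52/0.8451 = 311.84 kg/min.
Product n9 = 0.786×311.84 = 245.1 kg/min.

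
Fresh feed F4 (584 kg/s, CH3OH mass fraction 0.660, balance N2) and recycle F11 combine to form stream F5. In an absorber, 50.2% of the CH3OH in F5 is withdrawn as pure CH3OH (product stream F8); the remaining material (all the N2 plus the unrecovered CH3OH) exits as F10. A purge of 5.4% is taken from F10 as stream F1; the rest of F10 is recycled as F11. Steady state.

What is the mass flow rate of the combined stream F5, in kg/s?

N2 enters only via F4 and leaves only via the purge: 584×0.340 = 0.054×(N2 in F10), and the absorber passes all N2, so N2 in F5 = N2 in F10 = 3677 kg/s.
CH3OH in F5: m_A = 584×0.660 + (1−0.054)·(1−0.502)·m_A, so m_A = 385.44/0.5289 = 728.77 kg/s.
F5 = 728.77 + 3677 = 4405.8 kg/s.

4406 kg/s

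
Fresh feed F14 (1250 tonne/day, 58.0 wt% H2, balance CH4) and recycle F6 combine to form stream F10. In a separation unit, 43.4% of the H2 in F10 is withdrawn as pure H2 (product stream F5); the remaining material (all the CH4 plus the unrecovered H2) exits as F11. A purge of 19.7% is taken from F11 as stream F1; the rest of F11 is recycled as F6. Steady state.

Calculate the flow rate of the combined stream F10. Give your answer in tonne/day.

3994 tonne/day

CH4 enters only via F14 and leaves only via the purge: 1250×0.420 = 0.197×(CH4 in F11), and the separation unit passes all CH4, so CH4 in F10 = CH4 in F11 = 2665 tonne/day.
H2 in F10: m_A = 1250×0.580 + (1−0.197)·(1−0.434)·m_A, so m_A = 725/0.5455 = 1329.1 tonne/day.
F10 = 1329.1 + 2665 = 3994 tonne/day.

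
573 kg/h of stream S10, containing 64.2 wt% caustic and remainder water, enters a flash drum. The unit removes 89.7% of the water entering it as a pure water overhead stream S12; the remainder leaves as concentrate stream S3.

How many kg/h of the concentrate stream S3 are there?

water entering = 573×0.358 = 205.13 kg/h; overhead removed = 0.897×205.13 = 184.01 kg/h.
Concentrate = 573 − 184.01 = 388.99 kg/h.

389 kg/h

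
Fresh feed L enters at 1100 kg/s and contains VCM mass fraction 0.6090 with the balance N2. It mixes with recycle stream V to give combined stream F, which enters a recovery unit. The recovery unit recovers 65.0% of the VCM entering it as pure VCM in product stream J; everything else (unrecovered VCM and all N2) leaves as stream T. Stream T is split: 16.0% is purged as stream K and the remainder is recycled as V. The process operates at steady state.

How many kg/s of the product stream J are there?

VCM in F: m_A = 1100×0.609 + (1−0.160)·(1−0.650)·m_A, so m_A = 669.9/0.7060 = 948.87 kg/s.
Product J = 0.650×948.87 = 616.76 kg/s.

616.8 kg/s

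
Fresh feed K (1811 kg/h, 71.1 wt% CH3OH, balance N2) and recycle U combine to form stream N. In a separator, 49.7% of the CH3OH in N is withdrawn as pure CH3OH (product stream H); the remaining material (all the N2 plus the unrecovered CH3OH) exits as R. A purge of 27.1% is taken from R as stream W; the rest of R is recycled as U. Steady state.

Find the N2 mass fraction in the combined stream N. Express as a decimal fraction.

N2 enters only via K and leaves only via the purge: 1811×0.289 = 0.271×(N2 in R), and the separator passes all N2, so N2 in N = N2 in R = 1931.3 kg/h.
CH3OH in N: m_A = 1811×0.711 + (1−0.271)·(1−0.497)·m_A, so m_A = 1287.6/0.6333 = 2033.2 kg/h.
N = 2033.2 + 1931.3 = 3964.4 kg/h.
N2 fraction in N = 1931.3/3964.4 = 0.4872.

0.4872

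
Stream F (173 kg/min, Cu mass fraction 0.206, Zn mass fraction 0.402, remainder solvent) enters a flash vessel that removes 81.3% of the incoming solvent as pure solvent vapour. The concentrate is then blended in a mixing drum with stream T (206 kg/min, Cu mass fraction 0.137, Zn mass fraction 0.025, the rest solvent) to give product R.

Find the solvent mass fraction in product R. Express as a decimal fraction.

0.572

Vapour removed = 0.813×0.392×173 = 55.134 kg/min; concentrate = 117.87 kg/min.
solvent reaching the mixer = 12.682 (from concentrate) + 206×0.838 = 185.31 kg/min.
Product flow = 117.87 + 206 = 323.87 kg/min; solvent fraction = 0.572.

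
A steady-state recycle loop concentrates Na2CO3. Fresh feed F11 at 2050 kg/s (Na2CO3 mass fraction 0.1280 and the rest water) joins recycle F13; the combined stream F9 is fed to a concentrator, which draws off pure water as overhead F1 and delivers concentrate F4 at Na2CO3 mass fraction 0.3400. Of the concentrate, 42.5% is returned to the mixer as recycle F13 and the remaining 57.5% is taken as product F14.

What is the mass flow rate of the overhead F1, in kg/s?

1278 kg/s

Overall Na2CO3 balance (none leaves overhead): Na2CO3 in fresh feed = Na2CO3 in product, i.e. 2050×0.128 = (1−0.425)·F4·0.340.
F4 = 262.4/(0.340×0.575) = 1342.2 kg/s.
Recycle F13 = 0.425×1342.2 = 570.43 kg/s.
Combined feed F9 = 2050 + 570.43 = 2620.4 kg/s.
Overhead F1 = F9 − F4 = 2620.4 − 1342.2 = 1278.2 kg/s.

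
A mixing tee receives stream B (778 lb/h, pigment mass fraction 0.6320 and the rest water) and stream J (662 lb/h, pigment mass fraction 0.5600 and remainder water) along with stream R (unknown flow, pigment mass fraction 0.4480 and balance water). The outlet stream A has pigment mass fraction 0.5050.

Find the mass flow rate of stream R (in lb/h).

2372 lb/h

Let R be the unknown flow. Total out = 1440 + R.
pigment balance: 862.42 + 0.448·R = 0.505·(1440 + R)
(0.448 − 0.505)·R = 0.505×1440 − 862.42 = -135.22
R = -135.22 / -0.057 = 2372.2 lb/h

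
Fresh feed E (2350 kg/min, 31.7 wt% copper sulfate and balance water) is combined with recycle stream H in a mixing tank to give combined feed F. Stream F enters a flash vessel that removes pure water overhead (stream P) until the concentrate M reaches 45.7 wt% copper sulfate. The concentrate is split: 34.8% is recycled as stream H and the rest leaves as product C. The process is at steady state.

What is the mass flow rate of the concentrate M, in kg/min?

Overall copper sulfate balance (none leaves overhead): copper sulfate in fresh feed = copper sulfate in product, i.e. 2350×0.317 = (1−0.348)·M·0.457.
M = 744.95/(0.457×0.652) = 2500.1 kg/min.

2500 kg/min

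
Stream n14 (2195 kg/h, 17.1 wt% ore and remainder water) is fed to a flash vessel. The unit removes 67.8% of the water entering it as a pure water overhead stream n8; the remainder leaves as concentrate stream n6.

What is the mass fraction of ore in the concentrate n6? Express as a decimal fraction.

ore is not removed: 2195×0.171 = 375.35 kg/h of ore enters n6.
water entering = 2195×0.829 = 1819.7 kg/h; overhead removed = 0.678×1819.7 = 1233.7 kg/h.
Concentrate = 2195 − 1233.7 = 961.27 kg/h.
Mass fraction = 375.35/961.27 = 0.390.

0.390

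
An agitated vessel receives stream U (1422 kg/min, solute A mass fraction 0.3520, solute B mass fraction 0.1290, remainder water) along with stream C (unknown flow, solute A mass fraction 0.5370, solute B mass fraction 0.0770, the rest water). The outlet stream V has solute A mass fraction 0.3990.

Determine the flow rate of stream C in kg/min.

Let C be the unknown flow. Total out = 1422 + C.
solute A balance: 500.54 + 0.537·C = 0.399·(1422 + C)
(0.537 − 0.399)·C = 0.399×1422 − 500.54 = 66.834
C = 66.834 / 0.138 = 484.3 kg/min

484.3 kg/min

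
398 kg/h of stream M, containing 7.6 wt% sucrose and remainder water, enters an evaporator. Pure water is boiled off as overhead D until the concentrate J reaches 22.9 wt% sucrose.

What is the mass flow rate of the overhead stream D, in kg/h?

265.9 kg/h

sucrose is conserved: 398×0.076 = 30.248 kg/h all reports to the concentrate.
Concentrate = 30.248/(target fraction) = 132.09 kg/h.
Overhead = 398 − 132.09 = 265.91 kg/h.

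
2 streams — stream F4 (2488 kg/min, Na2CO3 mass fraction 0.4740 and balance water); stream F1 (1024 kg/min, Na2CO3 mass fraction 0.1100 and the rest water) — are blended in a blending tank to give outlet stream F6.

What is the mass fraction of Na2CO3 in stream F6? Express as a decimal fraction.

Total flow out = 2488 + 1024 = 3512 kg/min.
Na2CO3 in = 2488×0.474 + 1024×0.110 = 1292 kg/min.
Na2CO3 mass fraction in F6 = 1292/3512 = 0.3679.

0.3679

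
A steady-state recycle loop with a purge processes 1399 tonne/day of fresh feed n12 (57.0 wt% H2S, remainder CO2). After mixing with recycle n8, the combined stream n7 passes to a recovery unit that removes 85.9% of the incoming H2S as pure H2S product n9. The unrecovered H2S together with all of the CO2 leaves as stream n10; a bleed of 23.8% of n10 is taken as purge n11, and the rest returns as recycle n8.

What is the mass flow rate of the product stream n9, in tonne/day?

H2S in n7: m_A = 1399×0.570 + (1−0.238)·(1−0.859)·m_A, so m_A = 797.43/0.8926 = 893.42 tonne/day.
Product n9 = 0.859×893.42 = 767.45 tonne/day.

767.4 tonne/day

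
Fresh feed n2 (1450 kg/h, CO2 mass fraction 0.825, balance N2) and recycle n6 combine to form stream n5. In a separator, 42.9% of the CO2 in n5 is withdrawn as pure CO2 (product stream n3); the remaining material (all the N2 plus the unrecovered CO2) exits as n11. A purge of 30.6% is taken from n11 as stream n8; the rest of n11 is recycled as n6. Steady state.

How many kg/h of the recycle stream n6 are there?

1361 kg/h

N2 enters only via n2 and leaves only via the purge: 1450×0.175 = 0.306×(N2 in n11), and the separator passes all N2, so N2 in n5 = N2 in n11 = 829.25 kg/h.
CO2 in n5: m_A = 1450×0.825 + (1−0.306)·(1−0.429)·m_A, so m_A = 1196.2/0.6037 = 1981.4 kg/h.
n11 = (1−0.429)×1981.4 + 829.25 = 1960.7 kg/h.
Recycle n6 = (1−0.306)×1960.7 = 1360.7 kg/h.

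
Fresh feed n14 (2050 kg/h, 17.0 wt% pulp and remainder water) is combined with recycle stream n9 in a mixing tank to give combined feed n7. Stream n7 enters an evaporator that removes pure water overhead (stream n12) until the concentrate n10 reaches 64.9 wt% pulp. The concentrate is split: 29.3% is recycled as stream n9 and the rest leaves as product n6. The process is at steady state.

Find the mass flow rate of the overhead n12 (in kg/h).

Overall pulp balance (none leaves overhead): pulp in fresh feed = pulp in product, i.e. 2050×0.170 = (1−0.293)·n10·0.649.
n10 = 348.5/(0.649×0.707) = 759.52 kg/h.
Recycle n9 = 0.293×759.52 = 222.54 kg/h.
Combined feed n7 = 2050 + 222.54 = 2272.5 kg/h.
Overhead n12 = n7 − n10 = 2272.5 − 759.52 = 1513 kg/h.

1513 kg/h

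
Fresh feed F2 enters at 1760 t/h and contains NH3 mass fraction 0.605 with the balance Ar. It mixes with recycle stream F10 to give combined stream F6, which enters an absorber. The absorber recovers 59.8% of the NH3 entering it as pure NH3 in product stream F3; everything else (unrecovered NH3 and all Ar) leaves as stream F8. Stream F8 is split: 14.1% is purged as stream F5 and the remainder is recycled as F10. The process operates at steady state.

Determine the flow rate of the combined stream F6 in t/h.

Ar enters only via F2 and leaves only via the purge: 1760×0.395 = 0.141×(Ar in F8), and the absorber passes all Ar, so Ar in F6 = Ar in F8 = 4930.5 t/h.
NH3 in F6: m_A = 1760×0.605 + (1−0.141)·(1−0.598)·m_A, so m_A = 1064.8/0.6547 = 1626.4 t/h.
F6 = 1626.4 + 4930.5 = 6556.9 t/h.

6557 t/h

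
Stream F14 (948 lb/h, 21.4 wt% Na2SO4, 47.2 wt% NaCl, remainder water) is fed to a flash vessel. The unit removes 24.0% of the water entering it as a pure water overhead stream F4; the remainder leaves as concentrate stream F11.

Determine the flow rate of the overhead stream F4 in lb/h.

water entering = 948×0.314 = 297.67 lb/h; overhead removed = 0.240×297.67 = 71.441 lb/h.

71.44 lb/h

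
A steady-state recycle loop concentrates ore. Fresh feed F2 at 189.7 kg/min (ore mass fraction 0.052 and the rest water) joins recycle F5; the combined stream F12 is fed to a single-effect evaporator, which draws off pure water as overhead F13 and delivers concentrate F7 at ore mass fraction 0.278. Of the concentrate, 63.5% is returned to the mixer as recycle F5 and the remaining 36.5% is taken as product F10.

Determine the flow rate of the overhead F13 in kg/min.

154.2 kg/min

Overall ore balance (none leaves overhead): ore in fresh feed = ore in product, i.e. 189.7×0.052 = (1−0.635)·F7·0.278.
F7 = 9.8644/(0.278×0.365) = 97.215 kg/min.
Recycle F5 = 0.635×97.215 = 61.731 kg/min.
Combined feed F12 = 189.7 + 61.731 = 251.43 kg/min.
Overhead F13 = F12 − F7 = 251.43 − 97.215 = 154.22 kg/min.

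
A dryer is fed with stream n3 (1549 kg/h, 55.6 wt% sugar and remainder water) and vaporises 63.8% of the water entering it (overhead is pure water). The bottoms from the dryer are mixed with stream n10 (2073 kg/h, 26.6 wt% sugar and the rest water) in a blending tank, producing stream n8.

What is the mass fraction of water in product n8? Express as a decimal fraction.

0.556

Vapour removed = 0.638×0.444×1549 = 438.79 kg/h; concentrate = 1110.2 kg/h.
water reaching the mixer = 248.97 (from concentrate) + 2073×0.734 = 1770.5 kg/h.
Product flow = 1110.2 + 2073 = 3183.2 kg/h; water fraction = 0.556.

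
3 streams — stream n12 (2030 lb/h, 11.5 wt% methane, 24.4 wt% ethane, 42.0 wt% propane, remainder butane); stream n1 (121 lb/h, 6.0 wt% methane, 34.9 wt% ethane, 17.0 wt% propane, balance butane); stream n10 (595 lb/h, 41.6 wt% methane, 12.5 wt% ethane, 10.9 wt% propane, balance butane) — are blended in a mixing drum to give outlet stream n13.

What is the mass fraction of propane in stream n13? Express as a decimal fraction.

0.3416

Total flow out = 2030 + 121 + 595 = 2746 lb/h.
propane in = 2030×0.420 + 121×0.170 + 595×0.109 = 938.02 lb/h.
propane mass fraction in n13 = 938.02/2746 = 0.3416.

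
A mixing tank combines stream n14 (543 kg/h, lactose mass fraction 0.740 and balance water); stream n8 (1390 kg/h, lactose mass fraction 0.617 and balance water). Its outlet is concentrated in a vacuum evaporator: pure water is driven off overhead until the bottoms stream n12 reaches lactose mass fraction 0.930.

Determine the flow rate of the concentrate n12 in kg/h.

1354 kg/h

lactose entering = 543×0.740 + 1390×0.617 = 1259.5 kg/h.
All lactose reports to n12, so n12 = 1259.5/0.930 = 1354.2 kg/h.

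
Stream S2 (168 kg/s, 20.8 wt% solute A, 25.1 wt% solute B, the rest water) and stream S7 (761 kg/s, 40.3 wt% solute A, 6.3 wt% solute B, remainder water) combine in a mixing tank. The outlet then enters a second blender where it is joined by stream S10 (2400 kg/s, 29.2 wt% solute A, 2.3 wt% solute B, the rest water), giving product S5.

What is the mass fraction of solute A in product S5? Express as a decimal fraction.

Overall, product flow = 3329 kg/s.
solute A in = 168×0.208 + 761×0.403 + 2400×0.292 = 1042.4 kg/s.
solute A fraction in S5 = 0.3131.

0.3131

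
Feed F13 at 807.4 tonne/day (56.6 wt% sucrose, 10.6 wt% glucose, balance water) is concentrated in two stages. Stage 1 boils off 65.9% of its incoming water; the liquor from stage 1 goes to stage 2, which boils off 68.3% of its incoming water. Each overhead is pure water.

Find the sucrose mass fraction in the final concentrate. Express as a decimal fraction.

water in feed = 807.4×0.328 = 264.83 tonne/day.
After stage 1: water left = (1−0.659)×264.83 = 90.306; stream total = 632.88 tonne/day.
After stage 2: water left = (1−0.683)×90.306 = 28.627; final concentrate = 571.2 tonne/day.
sucrose fraction = 456.99/571.2 = 0.800.

0.800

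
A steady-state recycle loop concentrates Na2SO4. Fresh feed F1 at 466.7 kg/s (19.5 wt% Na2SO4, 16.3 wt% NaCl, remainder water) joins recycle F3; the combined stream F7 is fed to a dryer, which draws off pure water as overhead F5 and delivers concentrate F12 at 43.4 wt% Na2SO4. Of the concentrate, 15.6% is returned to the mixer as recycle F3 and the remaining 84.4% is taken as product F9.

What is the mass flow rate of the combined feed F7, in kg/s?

505.5 kg/s

Overall Na2SO4 balance (none leaves overhead): Na2SO4 in fresh feed = Na2SO4 in product, i.e. 466.7×0.195 = (1−0.156)·F12·0.434.
F12 = 91.007/(0.434×0.844) = 248.45 kg/s.
Recycle F3 = 0.156×248.45 = 38.758 kg/s.
Combined feed F7 = 466.7 + 38.758 = 505.46 kg/s.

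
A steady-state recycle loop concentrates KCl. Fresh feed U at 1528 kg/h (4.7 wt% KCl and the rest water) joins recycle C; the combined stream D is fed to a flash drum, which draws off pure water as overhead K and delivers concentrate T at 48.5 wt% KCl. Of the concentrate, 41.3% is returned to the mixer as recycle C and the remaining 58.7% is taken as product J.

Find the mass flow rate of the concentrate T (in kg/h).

252.3 kg/h

Overall KCl balance (none leaves overhead): KCl in fresh feed = KCl in product, i.e. 1528×0.047 = (1−0.413)·T·0.485.
T = 71.816/(0.485×0.587) = 252.26 kg/h.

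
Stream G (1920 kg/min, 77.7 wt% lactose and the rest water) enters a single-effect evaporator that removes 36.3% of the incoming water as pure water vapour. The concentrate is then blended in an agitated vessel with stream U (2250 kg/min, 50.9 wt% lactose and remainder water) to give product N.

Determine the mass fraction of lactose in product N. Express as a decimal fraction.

Vapour removed = 0.363×0.223×1920 = 155.42 kg/min; concentrate = 1764.6 kg/min.
lactose reaching the mixer = 1491.8 (from concentrate) + 2250×0.509 = 2637.1 kg/min.
Product flow = 1764.6 + 2250 = 4014.6 kg/min; lactose fraction = 0.657.

0.657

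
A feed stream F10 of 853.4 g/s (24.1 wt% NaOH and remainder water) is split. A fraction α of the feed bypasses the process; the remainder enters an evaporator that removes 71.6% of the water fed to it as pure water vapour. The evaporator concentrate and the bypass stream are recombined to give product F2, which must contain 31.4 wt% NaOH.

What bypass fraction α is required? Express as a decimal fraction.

All 853.4×0.241 = 205.67 g/s of NaOH reaches F2, so F2 = 205.67/0.314 = 655 g/s and vapour = 198.4 g/s.
The evaporator receives (1−α)·853.4 of feed at 0.759 water and removes 0.716 of that water:
0.716×0.759×(1−α)×853.4 = 198.4
(1−α) = 198.4/463.78 = 0.4278;  α = 0.5722.

0.572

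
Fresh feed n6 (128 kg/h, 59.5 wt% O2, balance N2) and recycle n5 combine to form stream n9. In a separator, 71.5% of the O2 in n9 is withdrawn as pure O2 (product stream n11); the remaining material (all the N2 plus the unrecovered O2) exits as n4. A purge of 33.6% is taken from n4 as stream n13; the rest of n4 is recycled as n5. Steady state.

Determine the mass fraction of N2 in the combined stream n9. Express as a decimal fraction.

N2 enters only via n6 and leaves only via the purge: 128×0.405 = 0.336×(N2 in n4), and the separator passes all N2, so N2 in n9 = N2 in n4 = 154.29 kg/h.
O2 in n9: m_A = 128×0.595 + (1−0.336)·(1−0.715)·m_A, so m_A = 76.16/0.8108 = 93.937 kg/h.
n9 = 93.937 + 154.29 = 248.22 kg/h.
N2 fraction in n9 = 154.29/248.22 = 0.6216.

0.6216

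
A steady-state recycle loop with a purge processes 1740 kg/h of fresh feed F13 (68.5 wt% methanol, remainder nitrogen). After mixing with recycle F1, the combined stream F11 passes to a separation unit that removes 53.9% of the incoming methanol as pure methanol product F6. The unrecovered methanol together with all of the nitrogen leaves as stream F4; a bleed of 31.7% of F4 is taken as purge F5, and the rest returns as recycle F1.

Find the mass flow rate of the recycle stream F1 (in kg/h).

nitrogen enters only via F13 and leaves only via the purge: 1740×0.315 = 0.317×(nitrogen in F4), and the separation unit passes all nitrogen, so nitrogen in F11 = nitrogen in F4 = 1729 kg/h.
methanol in F11: m_A = 1740×0.685 + (1−0.317)·(1−0.539)·m_A, so m_A = 1191.9/0.6851 = 1739.7 kg/h.
F4 = (1−0.539)×1739.7 + 1729 = 2531 kg/h.
Recycle F1 = (1−0.317)×2531 = 1728.7 kg/h.

1729 kg/h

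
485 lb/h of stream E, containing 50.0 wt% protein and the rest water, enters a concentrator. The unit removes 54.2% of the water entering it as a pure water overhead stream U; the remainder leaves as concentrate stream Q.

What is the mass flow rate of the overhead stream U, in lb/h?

131.4 lb/h

water entering = 485×0.500 = 242.5 lb/h; overhead removed = 0.542×242.5 = 131.44 lb/h.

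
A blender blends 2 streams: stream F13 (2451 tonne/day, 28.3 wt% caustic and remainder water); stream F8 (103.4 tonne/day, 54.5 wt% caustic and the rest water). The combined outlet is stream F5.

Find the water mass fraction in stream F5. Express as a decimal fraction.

0.706

Total flow out = 2451 + 103.4 = 2554.4 tonne/day.
water in = 2451×0.717 + 103.4×0.455 = 1804.4 tonne/day.
water mass fraction in F5 = 1804.4/2554.4 = 0.706.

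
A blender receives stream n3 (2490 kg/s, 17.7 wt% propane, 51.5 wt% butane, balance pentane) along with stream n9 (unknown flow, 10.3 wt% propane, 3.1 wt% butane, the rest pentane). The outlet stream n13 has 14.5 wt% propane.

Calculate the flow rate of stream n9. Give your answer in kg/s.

1897 kg/s

Let n9 be the unknown flow. Total out = 2490 + n9.
propane balance: 440.73 + 0.103·n9 = 0.145·(2490 + n9)
(0.103 − 0.145)·n9 = 0.145×2490 − 440.73 = -79.68
n9 = -79.68 / -0.042 = 1897.1 kg/s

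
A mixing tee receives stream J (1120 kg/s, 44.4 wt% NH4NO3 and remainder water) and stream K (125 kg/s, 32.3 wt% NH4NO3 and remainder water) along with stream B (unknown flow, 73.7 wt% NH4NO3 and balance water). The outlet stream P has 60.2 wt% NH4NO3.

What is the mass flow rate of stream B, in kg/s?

Let B be the unknown flow. Total out = 1245 + B.
NH4NO3 balance: 537.65 + 0.737·B = 0.602·(1245 + B)
(0.737 − 0.602)·B = 0.602×1245 − 537.65 = 211.84
B = 211.84 / 0.135 = 1569.1 kg/s

1569 kg/s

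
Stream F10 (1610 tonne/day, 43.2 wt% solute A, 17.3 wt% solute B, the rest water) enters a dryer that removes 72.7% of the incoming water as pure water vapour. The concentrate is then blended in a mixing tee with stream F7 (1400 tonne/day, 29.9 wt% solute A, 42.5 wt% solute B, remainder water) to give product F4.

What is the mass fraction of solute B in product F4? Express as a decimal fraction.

0.343

Vapour removed = 0.727×0.395×1610 = 462.34 tonne/day; concentrate = 1147.7 tonne/day.
solute B reaching the mixer = 278.53 (from concentrate) + 1400×0.425 = 873.53 tonne/day.
Product flow = 1147.7 + 1400 = 2547.7 tonne/day; solute B fraction = 0.343.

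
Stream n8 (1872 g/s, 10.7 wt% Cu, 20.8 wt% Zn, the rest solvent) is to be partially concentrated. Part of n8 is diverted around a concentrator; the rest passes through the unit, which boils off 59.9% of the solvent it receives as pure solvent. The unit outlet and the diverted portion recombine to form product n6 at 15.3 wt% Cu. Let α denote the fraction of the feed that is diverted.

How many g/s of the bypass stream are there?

All 1872×0.107 = 200.3 g/s of Cu reaches n6, so n6 = 200.3/0.153 = 1309.2 g/s and vapour = 562.82 g/s.
The evaporator receives (1−α)·1872 of feed at 0.685 solvent and removes 0.599 of that solvent:
0.599×0.685×(1−α)×1872 = 562.82
(1−α) = 562.82/768.11 = 0.7327;  α = 0.2673.
Bypass flow = 0.2673×1872 = 500.31 g/s.

500.3 g/s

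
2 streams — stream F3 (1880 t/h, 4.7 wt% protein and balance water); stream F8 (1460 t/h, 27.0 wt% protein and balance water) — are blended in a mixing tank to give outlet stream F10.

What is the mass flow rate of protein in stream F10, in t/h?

protein out = protein in = 1880×0.047 + 1460×0.270 = 482.56 t/h.

482.6 t/h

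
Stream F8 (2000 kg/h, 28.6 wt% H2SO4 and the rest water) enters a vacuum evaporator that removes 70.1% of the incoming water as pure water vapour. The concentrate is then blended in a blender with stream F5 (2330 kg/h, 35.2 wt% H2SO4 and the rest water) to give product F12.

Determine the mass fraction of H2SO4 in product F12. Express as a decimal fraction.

0.4182

Vapour removed = 0.701×0.714×2000 = 1001 kg/h; concentrate = 998.97 kg/h.
H2SO4 reaching the mixer = 572 (from concentrate) + 2330×0.352 = 1392.2 kg/h.
Product flow = 998.97 + 2330 = 3329 kg/h; H2SO4 fraction = 0.4182.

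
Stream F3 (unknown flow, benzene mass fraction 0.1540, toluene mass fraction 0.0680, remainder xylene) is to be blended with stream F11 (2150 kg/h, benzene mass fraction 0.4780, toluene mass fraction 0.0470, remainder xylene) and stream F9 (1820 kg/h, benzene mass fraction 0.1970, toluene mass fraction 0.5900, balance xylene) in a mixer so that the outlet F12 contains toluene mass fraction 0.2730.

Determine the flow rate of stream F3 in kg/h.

Let F3 be the unknown flow. Total out = 3970 + F3.
toluene balance: 1174.8 + 0.068·F3 = 0.273·(3970 + F3)
(0.068 − 0.273)·F3 = 0.273×3970 − 1174.8 = -91.04
F3 = -91.04 / -0.205 = 444.1 kg/h

444.1 kg/h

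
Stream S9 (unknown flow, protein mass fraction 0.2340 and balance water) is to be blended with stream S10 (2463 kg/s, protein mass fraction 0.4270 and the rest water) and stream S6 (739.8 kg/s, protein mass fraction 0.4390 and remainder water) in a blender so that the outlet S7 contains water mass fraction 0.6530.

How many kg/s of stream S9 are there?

2346 kg/s

Let S9 be the unknown flow. Total out = 3202.8 + S9.
water balance: 1826.3 + 0.766·S9 = 0.653·(3202.8 + S9)
(0.766 − 0.653)·S9 = 0.653×3202.8 − 1826.3 = 265.1
S9 = 265.1 / 0.113 = 2346 kg/s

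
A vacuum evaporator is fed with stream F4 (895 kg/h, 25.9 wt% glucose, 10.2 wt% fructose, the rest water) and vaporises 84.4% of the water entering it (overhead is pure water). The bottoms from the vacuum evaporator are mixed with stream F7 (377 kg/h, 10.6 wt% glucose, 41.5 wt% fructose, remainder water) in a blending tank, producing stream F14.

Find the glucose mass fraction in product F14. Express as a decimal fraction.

0.344

Vapour removed = 0.844×0.639×895 = 482.69 kg/h; concentrate = 412.31 kg/h.
glucose reaching the mixer = 231.81 (from concentrate) + 377×0.106 = 271.77 kg/h.
Product flow = 412.31 + 377 = 789.31 kg/h; glucose fraction = 0.344.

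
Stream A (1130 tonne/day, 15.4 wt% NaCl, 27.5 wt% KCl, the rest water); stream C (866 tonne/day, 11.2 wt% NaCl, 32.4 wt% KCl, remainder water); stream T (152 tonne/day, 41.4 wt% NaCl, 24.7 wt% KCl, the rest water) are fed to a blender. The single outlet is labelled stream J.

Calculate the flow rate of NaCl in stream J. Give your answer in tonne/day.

333.9 tonne/day

NaCl out = NaCl in = 1130×0.154 + 866×0.112 + 152×0.414 = 333.94 tonne/day.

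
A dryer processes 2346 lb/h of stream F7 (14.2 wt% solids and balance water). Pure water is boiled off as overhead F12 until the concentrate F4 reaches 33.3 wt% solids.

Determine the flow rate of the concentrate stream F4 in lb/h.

1000 lb/h

solids is conserved: 2346×0.142 = 333.13 lb/h all reports to the concentrate.
Concentrate = 333.13/(target fraction) = 1000.4 lb/h.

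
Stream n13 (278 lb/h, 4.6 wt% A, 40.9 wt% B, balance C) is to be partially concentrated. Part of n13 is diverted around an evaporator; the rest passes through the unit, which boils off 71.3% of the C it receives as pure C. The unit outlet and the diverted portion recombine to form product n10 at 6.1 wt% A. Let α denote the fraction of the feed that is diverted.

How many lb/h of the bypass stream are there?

All 278×0.046 = 12.788 lb/h of A reaches n10, so n10 = 12.788/0.061 = 209.64 lb/h and vapour = 68.361 lb/h.
The evaporator receives (1−α)·278 of feed at 0.545 C and removes 0.713 of that C:
0.713×0.545×(1−α)×278 = 68.361
(1−α) = 68.361/108.03 = 0.6328;  α = 0.3672.
Bypass flow = 0.3672×278 = 102.08 lb/h.

102.1 lb/h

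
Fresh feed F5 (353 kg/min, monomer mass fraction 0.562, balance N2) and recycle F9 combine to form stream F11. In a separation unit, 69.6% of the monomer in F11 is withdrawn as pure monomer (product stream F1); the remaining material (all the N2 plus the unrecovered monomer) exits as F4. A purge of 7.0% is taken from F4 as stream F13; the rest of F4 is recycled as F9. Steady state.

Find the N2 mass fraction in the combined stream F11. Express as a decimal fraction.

0.889

N2 enters only via F5 and leaves only via the purge: 353×0.438 = 0.070×(N2 in F4), and the separation unit passes all N2, so N2 in F11 = N2 in F4 = 2208.8 kg/min.
monomer in F11: m_A = 353×0.562 + (1−0.070)·(1−0.696)·m_A, so m_A = 198.39/0.7173 = 276.58 kg/min.
F11 = 276.58 + 2208.8 = 2485.4 kg/min.
N2 fraction in F11 = 2208.8/2485.4 = 0.889.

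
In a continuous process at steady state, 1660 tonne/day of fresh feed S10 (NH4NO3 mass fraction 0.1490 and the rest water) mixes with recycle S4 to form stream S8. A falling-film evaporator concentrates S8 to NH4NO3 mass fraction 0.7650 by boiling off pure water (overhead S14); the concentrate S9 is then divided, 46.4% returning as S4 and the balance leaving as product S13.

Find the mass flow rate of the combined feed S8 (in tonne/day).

1940 tonne/day

Overall NH4NO3 balance (none leaves overhead): NH4NO3 in fresh feed = NH4NO3 in product, i.e. 1660×0.149 = (1−0.464)·S9·0.765.
S9 = 247.34/(0.765×0.536) = 603.21 tonne/day.
Recycle S4 = 0.464×603.21 = 279.89 tonne/day.
Combined feed S8 = 1660 + 279.89 = 1939.9 tonne/day.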